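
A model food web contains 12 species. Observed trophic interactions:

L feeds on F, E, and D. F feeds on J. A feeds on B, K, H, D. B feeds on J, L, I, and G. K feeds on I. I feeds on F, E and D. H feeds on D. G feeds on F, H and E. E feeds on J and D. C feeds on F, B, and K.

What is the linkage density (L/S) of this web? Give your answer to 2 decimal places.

L/S = 2.08

There are L = 25 links among S = 12 species.
L/S = 25/12 = 2.0833 ≈ 2.08.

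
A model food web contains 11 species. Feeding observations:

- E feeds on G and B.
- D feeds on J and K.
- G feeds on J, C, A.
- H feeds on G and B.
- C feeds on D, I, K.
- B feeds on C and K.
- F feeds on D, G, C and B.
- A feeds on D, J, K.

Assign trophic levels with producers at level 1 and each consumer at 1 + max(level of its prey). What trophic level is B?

K is a producer → level 1.
D eats K (level 1); other prey at levels: J 1 → level 2.
C eats D (level 2); other prey at levels: K 1, I 1 → level 3.
B eats C (level 3); other prey at levels: K 1 → level 4.

Trophic level 4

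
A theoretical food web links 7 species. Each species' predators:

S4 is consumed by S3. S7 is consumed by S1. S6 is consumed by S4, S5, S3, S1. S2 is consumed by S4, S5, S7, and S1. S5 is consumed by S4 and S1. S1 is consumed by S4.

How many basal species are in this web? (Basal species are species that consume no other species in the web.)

Basal species (no prey listed): S6, S2.
Count: 2.

2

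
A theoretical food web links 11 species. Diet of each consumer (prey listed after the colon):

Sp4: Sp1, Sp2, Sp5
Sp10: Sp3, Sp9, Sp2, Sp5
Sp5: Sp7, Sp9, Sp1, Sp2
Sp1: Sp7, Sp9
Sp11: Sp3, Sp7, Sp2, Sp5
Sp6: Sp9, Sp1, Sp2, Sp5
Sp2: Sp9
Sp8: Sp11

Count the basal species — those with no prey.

3

Basal species (no prey listed): Sp3, Sp7, Sp9.
Count: 3.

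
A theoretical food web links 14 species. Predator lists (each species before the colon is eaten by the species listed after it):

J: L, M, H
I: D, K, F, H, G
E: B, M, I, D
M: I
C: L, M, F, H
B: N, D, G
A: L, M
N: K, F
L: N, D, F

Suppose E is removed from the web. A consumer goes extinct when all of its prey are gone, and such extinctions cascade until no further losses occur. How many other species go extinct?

1

Remove E.
Round 1: B (all prey gone) → extinct.
No further losses. Total secondary extinctions: 1.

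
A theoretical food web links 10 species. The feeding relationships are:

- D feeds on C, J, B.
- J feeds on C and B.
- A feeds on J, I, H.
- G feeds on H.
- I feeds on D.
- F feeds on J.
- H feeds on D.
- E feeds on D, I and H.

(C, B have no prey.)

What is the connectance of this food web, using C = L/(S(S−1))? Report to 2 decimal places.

The web has S = 10 species and L = 15 feeding links.
C = L / (S(S−1)) = 15 / 90 = 0.1667 ≈ 0.17.

C = 0.17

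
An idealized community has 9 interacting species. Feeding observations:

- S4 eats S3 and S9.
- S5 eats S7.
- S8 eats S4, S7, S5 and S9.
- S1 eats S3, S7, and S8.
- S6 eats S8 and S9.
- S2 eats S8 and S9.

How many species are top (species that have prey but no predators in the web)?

Top species (has prey, but nothing eats it): S2, S6, S1.
Count: 3.

3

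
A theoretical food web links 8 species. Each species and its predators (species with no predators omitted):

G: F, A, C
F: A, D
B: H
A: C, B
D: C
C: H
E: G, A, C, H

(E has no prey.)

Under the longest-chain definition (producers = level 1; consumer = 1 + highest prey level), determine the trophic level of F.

E is a producer → level 1.
G eats E → level 2.
F eats G → level 3.

Trophic level 3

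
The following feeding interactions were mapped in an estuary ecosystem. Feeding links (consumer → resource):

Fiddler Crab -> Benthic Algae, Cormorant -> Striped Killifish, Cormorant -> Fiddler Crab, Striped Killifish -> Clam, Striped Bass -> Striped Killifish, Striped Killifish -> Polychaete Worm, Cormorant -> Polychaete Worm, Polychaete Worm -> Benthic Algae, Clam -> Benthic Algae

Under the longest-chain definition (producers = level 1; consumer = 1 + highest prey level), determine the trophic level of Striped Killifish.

Benthic Algae is a producer → level 1.
Polychaete Worm eats Benthic Algae → level 2.
Striped Killifish eats Polychaete Worm (level 2); other prey at levels: Clam 2 → level 3.

Trophic level 3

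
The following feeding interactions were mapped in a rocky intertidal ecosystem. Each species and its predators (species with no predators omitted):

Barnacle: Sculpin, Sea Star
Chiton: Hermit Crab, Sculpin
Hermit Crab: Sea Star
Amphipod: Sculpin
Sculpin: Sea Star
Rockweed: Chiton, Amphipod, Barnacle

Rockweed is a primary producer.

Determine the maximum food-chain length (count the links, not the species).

3 links

One longest chain: Rockweed → Chiton → Hermit Crab → Sea Star.
It has 4 species and 3 links.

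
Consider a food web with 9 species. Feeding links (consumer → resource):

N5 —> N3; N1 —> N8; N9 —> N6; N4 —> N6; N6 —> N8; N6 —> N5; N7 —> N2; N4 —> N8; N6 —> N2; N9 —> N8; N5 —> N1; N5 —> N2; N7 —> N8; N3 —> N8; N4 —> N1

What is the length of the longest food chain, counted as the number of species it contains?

5 species

One longest chain: N8 → N3 → N5 → N6 → N9.
It has 5 species and 4 links.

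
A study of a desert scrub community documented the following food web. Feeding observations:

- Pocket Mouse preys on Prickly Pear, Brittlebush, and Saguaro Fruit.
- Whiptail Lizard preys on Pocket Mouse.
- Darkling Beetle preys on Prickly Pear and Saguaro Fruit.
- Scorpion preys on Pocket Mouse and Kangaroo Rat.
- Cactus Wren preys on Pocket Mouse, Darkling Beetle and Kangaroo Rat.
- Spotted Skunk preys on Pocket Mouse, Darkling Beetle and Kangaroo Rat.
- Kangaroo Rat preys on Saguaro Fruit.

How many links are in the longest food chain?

One longest chain: Saguaro Fruit → Kangaroo Rat → Scorpion.
It has 3 species and 2 links.

2 links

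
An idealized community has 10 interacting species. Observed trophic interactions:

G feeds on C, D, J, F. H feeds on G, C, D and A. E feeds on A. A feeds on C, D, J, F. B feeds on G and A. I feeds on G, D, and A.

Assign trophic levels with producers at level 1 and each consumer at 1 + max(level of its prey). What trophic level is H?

Trophic level 3

F is a producer → level 1.
G eats F (level 1); other prey at levels: C 1, D 1, J 1 → level 2.
H eats G (level 2); other prey at levels: C 1, D 1, A 2 → level 3.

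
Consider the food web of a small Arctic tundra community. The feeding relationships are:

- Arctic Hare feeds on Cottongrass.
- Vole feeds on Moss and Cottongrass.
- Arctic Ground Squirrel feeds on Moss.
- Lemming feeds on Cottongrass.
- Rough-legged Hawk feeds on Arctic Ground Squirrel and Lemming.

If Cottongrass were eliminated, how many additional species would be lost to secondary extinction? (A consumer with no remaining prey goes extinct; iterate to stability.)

Remove Cottongrass.
Round 1: Lemming (all prey gone), Arctic Hare (all prey gone) → extinct.
No further losses. Total secondary extinctions: 2.

2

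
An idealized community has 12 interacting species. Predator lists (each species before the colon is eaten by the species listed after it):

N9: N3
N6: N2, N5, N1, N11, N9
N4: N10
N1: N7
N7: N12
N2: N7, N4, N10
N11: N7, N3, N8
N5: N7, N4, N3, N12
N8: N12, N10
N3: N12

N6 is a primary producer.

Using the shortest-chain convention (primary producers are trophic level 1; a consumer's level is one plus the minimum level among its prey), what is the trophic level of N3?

N6 is a producer → level 1.
N5 eats N6 → level 2.
N3 eats N5 → level 3.
No prey of N3 is below level 2, so 3 is the minimum.

Trophic level 3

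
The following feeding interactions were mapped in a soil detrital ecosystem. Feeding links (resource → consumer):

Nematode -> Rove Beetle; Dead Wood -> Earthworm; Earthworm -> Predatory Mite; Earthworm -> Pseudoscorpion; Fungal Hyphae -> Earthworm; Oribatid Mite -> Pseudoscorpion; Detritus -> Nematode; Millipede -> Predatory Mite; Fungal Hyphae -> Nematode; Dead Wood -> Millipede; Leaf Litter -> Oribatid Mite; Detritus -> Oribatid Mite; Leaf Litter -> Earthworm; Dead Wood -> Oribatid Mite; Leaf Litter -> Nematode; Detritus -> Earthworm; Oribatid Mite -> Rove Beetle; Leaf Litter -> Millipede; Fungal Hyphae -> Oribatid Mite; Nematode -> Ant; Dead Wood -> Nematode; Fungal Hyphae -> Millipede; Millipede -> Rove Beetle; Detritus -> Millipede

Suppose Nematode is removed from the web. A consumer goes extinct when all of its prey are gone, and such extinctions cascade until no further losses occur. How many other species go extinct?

Remove Nematode.
Round 1: Ant (all prey gone) → extinct.
No further losses. Total secondary extinctions: 1.

1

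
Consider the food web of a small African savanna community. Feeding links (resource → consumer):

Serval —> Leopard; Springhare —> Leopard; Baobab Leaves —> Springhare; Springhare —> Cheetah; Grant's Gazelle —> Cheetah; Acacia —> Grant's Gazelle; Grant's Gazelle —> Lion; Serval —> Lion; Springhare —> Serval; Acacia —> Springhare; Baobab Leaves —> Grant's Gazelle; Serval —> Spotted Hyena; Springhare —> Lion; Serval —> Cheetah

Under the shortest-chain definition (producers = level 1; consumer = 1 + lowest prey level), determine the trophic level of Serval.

Baobab Leaves is a producer → level 1.
Springhare eats Baobab Leaves → level 2.
Serval eats Springhare → level 3.
No prey of Serval is below level 2, so 3 is the minimum.

Trophic level 3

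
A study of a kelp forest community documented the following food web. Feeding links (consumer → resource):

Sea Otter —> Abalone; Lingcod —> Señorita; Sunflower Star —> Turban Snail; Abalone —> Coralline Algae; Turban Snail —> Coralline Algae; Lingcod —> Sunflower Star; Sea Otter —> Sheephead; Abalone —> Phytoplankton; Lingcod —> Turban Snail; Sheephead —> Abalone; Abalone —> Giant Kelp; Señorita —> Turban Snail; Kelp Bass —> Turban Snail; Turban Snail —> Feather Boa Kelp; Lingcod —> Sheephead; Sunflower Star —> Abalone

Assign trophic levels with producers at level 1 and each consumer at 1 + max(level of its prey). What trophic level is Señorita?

Trophic level 3

Feather Boa Kelp is a producer → level 1.
Turban Snail eats Feather Boa Kelp (level 1); other prey at levels: Coralline Algae 1 → level 2.
Señorita eats Turban Snail → level 3.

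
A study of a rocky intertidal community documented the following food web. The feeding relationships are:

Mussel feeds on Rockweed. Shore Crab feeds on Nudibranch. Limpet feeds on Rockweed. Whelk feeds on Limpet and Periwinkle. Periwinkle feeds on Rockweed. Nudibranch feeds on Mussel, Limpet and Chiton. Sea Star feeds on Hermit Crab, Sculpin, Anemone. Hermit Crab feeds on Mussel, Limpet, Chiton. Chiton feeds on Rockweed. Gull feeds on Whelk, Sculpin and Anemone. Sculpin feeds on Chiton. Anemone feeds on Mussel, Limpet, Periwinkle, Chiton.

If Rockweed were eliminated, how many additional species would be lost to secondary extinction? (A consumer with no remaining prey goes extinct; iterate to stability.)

12

Remove Rockweed.
Round 1: Chiton (all prey gone), Periwinkle (all prey gone), Mussel (all prey gone), Limpet (all prey gone) → extinct.
Round 2: Anemone (all prey gone), Nudibranch (all prey gone), Sculpin (all prey gone), Hermit Crab (all prey gone), Whelk (all prey gone) → extinct.
Round 3: Gull (all prey gone), Sea Star (all prey gone), Shore Crab (all prey gone) → extinct.
No further losses. Total secondary extinctions: 12.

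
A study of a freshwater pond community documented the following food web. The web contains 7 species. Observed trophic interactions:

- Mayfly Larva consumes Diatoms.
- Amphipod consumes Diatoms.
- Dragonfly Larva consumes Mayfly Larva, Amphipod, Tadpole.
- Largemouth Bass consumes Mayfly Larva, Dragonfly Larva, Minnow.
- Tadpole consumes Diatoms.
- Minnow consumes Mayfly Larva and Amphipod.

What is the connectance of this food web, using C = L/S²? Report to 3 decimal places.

C = 0.224

The web has S = 7 species and L = 11 feeding links.
C = L / S² = 11 / 49 = 0.2245 ≈ 0.224.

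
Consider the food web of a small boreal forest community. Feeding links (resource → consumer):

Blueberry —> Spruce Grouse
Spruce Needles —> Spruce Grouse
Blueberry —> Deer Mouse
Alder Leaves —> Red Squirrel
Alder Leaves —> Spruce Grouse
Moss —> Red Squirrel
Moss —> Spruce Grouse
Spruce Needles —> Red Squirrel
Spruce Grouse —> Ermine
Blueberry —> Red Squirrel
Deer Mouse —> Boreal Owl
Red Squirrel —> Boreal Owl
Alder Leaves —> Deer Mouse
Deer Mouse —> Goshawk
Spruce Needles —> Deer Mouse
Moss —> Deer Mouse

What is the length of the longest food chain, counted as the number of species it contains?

One longest chain: Spruce Needles → Red Squirrel → Boreal Owl.
It has 3 species and 2 links.

3 species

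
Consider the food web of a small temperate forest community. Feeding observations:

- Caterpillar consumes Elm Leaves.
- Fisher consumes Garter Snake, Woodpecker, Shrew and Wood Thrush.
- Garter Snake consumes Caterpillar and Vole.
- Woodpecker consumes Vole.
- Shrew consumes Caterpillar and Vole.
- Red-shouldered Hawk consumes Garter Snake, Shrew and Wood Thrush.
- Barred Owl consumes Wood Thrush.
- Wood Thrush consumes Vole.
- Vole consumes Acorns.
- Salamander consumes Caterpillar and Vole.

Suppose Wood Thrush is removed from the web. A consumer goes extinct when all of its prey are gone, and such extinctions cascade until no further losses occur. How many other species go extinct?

1

Remove Wood Thrush.
Round 1: Barred Owl (all prey gone) → extinct.
No further losses. Total secondary extinctions: 1.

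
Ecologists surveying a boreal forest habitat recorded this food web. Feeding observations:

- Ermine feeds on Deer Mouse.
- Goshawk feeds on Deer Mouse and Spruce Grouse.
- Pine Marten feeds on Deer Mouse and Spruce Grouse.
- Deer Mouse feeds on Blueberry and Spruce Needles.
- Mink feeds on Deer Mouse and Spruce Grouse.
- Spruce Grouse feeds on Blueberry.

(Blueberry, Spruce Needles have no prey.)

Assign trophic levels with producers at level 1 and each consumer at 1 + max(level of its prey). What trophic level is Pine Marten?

Trophic level 3

Blueberry is a producer → level 1.
Spruce Grouse eats Blueberry → level 2.
Pine Marten eats Spruce Grouse (level 2); other prey at levels: Deer Mouse 2 → level 3.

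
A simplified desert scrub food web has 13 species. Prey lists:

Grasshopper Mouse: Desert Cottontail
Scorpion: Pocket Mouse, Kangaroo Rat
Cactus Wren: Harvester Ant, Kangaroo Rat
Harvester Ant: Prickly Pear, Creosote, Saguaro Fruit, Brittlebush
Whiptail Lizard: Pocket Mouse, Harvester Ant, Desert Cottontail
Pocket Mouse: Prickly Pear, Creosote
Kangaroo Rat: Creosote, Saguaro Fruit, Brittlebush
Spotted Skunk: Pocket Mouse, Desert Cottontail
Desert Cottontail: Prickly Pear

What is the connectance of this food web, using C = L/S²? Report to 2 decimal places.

C = 0.12

The web has S = 13 species and L = 20 feeding links.
C = L / S² = 20 / 169 = 0.1183 ≈ 0.12.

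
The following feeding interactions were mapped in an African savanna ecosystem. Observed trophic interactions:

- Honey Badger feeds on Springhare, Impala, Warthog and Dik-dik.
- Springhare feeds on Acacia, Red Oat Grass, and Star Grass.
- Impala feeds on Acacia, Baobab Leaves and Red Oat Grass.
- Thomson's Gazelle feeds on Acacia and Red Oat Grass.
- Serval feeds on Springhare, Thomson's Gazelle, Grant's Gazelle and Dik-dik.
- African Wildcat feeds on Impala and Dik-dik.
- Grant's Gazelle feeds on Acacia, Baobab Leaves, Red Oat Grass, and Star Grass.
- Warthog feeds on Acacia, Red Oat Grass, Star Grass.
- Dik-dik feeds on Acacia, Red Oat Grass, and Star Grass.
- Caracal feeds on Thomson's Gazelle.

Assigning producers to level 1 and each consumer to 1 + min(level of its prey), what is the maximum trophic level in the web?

Producers (level 1): Red Oat Grass, Star Grass, Baobab Leaves, Acacia.
Following each consumer down to its lowest-level prey: Red Oat Grass → Dik-dik → Serval (levels 1 through 3).
All prey of Serval (Dik-dik 2, Grant's Gazelle 2, Thomson's Gazelle 2, Springhare 2) are at level 2 or above, so Serval is at level 1 + 2 = 3.
Every consumer has at least one prey at level 2 or below, so none exceeds level 3.

3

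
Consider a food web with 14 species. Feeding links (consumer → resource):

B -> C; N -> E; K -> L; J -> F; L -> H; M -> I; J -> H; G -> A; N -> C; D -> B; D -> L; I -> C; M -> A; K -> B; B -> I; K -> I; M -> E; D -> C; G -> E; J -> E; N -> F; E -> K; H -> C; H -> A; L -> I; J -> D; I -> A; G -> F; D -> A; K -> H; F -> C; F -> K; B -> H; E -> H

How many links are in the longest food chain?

5 links

One longest chain: A → H → L → K → E → J.
It has 6 species and 5 links.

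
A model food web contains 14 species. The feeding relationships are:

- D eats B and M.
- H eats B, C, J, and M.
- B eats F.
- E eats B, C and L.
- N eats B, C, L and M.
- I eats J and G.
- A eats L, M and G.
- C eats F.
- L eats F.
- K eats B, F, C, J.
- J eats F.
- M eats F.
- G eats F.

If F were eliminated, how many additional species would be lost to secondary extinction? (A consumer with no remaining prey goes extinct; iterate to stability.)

Remove F.
Round 1: J (all prey gone), M (all prey gone), C (all prey gone), L (all prey gone), G (all prey gone), B (all prey gone) → extinct.
Round 2: D (all prey gone), E (all prey gone), A (all prey gone), K (all prey gone), I (all prey gone), H (all prey gone), N (all prey gone) → extinct.
No further losses. Total secondary extinctions: 13.

13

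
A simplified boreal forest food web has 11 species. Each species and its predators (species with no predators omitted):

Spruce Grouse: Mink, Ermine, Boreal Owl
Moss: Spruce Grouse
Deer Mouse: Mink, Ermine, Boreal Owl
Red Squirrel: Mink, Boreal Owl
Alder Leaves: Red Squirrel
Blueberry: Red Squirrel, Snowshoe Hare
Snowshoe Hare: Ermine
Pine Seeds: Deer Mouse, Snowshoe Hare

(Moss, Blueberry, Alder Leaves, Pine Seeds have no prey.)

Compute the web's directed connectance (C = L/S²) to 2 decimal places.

The web has S = 11 species and L = 15 feeding links.
C = L / S² = 15 / 121 = 0.1240 ≈ 0.12.

C = 0.12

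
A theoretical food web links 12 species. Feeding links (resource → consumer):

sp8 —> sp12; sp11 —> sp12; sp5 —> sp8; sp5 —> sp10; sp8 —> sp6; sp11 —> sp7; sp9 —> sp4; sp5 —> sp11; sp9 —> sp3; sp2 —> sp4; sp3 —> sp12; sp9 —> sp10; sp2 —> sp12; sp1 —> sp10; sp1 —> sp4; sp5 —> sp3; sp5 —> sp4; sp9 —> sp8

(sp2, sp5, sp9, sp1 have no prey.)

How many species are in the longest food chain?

One longest chain: sp5 → sp3 → sp12.
It has 3 species and 2 links.

3 species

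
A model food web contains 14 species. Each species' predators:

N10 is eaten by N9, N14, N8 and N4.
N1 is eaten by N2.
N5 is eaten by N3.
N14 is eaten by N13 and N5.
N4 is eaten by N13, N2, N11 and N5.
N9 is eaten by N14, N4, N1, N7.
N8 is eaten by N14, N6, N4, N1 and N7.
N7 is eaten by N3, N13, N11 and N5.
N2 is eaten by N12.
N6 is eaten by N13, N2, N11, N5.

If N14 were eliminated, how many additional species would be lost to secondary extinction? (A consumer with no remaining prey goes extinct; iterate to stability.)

0

Remove N14.
Every predator of it retains at least one other prey: N13 still has N4, N7, N6; N5 still has N4, N7, N6.
No consumer loses all prey, so no secondary extinctions occur.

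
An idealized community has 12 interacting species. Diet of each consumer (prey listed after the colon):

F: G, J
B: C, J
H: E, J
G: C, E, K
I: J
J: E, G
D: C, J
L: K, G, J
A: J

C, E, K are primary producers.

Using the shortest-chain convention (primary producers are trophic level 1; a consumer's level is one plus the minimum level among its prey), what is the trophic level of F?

C is a producer → level 1.
G eats C → level 2.
F eats G → level 3.
No prey of F is below level 2, so 3 is the minimum.

Trophic level 3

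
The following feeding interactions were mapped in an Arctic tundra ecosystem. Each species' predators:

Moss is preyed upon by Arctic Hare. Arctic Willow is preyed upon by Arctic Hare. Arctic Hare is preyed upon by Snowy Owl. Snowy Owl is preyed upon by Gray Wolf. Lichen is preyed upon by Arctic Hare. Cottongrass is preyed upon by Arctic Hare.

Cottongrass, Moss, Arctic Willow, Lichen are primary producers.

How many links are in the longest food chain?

3 links

One longest chain: Cottongrass → Arctic Hare → Snowy Owl → Gray Wolf.
It has 4 species and 3 links.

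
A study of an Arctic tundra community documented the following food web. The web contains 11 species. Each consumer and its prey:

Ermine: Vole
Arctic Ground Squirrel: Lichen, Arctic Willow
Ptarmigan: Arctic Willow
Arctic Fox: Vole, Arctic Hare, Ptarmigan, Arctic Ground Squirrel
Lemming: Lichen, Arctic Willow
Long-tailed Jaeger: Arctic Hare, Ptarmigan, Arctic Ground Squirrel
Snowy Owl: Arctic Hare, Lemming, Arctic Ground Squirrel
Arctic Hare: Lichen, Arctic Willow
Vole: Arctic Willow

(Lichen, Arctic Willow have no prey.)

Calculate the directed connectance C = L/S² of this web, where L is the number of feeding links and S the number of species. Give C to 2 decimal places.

The web has S = 11 species and L = 19 feeding links.
C = L / S² = 19 / 121 = 0.1570 ≈ 0.16.

C = 0.16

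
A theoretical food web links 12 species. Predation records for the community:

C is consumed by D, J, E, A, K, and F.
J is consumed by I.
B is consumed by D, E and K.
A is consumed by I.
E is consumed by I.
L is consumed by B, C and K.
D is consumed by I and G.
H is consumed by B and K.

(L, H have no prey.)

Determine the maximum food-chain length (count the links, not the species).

3 links

One longest chain: L → B → D → G.
It has 4 species and 3 links.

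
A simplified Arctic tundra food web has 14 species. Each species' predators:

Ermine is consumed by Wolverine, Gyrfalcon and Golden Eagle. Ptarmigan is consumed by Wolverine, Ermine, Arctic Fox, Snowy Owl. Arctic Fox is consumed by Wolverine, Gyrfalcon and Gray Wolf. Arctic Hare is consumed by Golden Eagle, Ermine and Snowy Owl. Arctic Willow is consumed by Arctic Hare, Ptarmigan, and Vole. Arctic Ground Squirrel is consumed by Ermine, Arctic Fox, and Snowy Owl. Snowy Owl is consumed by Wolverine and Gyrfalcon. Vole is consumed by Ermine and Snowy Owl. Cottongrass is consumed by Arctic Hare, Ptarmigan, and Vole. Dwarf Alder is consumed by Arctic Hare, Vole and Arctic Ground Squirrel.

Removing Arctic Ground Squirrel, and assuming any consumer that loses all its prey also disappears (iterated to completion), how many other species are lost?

Remove Arctic Ground Squirrel.
Every predator of it retains at least one other prey: Snowy Owl still has Arctic Hare, Vole, Ptarmigan; Arctic Fox still has Ptarmigan; Ermine still has Arctic Hare, Vole, Ptarmigan.
No consumer loses all prey, so no secondary extinctions occur.

0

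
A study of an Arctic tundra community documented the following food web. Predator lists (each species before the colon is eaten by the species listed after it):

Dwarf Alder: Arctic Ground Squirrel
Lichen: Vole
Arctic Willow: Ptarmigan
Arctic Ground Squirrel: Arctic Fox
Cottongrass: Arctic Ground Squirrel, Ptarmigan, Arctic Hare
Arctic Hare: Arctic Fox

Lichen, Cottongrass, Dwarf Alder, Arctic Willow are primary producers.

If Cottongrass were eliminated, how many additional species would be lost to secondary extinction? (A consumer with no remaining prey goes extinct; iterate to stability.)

Remove Cottongrass.
Round 1: Arctic Hare (all prey gone) → extinct.
No further losses. Total secondary extinctions: 1.

1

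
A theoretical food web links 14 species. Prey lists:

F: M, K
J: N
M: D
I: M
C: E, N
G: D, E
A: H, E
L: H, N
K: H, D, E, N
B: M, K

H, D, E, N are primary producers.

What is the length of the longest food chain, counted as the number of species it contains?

3 species

One longest chain: D → M → B.
It has 3 species and 2 links.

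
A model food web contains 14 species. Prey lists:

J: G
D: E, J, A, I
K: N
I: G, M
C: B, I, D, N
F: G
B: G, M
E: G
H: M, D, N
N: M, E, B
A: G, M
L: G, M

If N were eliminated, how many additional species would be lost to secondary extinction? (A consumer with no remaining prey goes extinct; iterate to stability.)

Remove N.
Round 1: K (all prey gone) → extinct.
No further losses. Total secondary extinctions: 1.

1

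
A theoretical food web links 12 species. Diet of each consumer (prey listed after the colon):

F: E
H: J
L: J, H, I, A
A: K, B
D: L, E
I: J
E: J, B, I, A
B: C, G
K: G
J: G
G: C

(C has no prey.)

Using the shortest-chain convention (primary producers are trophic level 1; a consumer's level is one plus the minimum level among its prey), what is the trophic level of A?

Trophic level 3

C is a producer → level 1.
B eats C → level 2.
A eats B → level 3.
No prey of A is below level 2, so 3 is the minimum.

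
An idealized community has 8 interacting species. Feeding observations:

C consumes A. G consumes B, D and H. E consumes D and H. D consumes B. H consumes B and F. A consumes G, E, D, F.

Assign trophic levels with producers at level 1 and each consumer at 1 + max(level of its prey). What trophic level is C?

Trophic level 5

B is a producer → level 1.
D eats B → level 2.
E eats D (level 2); other prey at levels: H 2 → level 3.
A eats E (level 3); other prey at levels: F 1, D 2, G 3 → level 4.
C eats A → level 5.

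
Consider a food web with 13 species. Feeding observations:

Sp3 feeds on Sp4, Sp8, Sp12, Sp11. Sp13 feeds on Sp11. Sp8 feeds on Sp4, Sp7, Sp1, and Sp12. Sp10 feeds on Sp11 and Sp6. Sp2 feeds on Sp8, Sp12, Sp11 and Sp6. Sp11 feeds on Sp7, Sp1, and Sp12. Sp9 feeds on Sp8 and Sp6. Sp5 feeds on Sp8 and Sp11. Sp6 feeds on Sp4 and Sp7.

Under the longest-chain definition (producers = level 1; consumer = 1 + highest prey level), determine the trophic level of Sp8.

Trophic level 2

Sp12 is a producer → level 1.
Sp8 eats Sp12 (level 1); other prey at levels: Sp7 1, Sp4 1, Sp1 1 → level 2.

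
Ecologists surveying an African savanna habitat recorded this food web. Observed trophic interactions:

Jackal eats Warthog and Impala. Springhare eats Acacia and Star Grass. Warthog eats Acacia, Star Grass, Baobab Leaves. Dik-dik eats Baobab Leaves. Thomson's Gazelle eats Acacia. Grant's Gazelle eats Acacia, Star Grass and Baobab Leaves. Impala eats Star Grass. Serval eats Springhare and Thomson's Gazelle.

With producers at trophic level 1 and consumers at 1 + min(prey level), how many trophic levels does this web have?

3

Producers (level 1): Star Grass, Baobab Leaves, Acacia.
Following each consumer down to its lowest-level prey: Acacia → Thomson's Gazelle → Serval (levels 1 through 3).
All prey of Serval (Thomson's Gazelle 2, Springhare 2) are at level 2 or above, so Serval is at level 1 + 2 = 3.
Every consumer has at least one prey at level 2 or below, so none exceeds level 3.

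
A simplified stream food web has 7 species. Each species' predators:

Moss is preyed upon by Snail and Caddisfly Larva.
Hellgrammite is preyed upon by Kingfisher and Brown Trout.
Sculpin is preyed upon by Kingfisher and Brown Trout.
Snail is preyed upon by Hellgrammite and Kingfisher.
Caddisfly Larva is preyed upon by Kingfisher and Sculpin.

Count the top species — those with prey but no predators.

2

Top species (has prey, but nothing eats it): Kingfisher, Brown Trout.
Count: 2.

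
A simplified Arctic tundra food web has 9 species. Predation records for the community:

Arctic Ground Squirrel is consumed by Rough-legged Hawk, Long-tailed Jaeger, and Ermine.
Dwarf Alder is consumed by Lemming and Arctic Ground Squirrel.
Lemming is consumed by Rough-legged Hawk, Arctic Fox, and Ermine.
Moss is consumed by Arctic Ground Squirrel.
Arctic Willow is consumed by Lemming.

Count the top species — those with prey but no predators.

4

Top species (has prey, but nothing eats it): Long-tailed Jaeger, Ermine, Arctic Fox, Rough-legged Hawk.
Count: 4.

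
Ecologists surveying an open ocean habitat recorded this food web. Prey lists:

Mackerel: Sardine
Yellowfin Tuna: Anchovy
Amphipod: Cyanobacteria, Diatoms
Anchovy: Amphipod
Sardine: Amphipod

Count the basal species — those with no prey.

2

Basal species (no prey listed): Cyanobacteria, Diatoms.
Count: 2.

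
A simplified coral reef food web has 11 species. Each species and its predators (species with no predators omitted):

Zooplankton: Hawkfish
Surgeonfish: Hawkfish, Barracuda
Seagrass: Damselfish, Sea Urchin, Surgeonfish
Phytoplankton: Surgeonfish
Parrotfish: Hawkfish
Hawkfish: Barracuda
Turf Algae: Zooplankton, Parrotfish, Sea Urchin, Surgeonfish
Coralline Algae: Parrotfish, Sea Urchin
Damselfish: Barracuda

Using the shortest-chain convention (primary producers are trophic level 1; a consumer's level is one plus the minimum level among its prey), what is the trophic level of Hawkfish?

Trophic level 3

Seagrass is a producer → level 1.
Surgeonfish eats Seagrass → level 2.
Hawkfish eats Surgeonfish → level 3.
No prey of Hawkfish is below level 2, so 3 is the minimum.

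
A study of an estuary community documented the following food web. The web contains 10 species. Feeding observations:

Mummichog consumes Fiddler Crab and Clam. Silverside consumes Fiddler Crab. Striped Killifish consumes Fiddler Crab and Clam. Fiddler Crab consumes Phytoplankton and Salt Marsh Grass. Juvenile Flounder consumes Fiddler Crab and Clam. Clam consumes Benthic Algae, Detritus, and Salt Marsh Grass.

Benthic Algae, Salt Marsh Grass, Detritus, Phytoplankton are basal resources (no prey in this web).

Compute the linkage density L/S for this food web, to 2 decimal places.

There are L = 12 links among S = 10 species.
L/S = 12/10 = 1.2000 ≈ 1.20.

L/S = 1.20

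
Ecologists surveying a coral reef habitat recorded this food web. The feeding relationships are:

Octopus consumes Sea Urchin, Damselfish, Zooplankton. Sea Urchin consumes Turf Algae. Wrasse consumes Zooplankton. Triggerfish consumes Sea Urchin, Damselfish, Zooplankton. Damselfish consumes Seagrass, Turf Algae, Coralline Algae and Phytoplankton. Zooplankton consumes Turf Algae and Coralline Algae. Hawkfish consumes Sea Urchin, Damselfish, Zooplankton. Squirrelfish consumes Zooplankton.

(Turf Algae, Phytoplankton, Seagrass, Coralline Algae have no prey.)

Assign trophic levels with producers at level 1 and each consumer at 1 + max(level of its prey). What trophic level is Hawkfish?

Trophic level 3

Turf Algae is a producer → level 1.
Damselfish eats Turf Algae (level 1); other prey at levels: Phytoplankton 1, Seagrass 1, Coralline Algae 1 → level 2.
Hawkfish eats Damselfish (level 2); other prey at levels: Zooplankton 2, Sea Urchin 2 → level 3.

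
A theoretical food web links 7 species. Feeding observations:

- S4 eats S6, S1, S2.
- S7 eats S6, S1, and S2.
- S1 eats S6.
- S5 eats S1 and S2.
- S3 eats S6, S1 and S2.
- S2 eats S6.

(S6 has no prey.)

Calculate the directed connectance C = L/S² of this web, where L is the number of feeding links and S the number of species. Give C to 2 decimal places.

C = 0.27

The web has S = 7 species and L = 13 feeding links.
C = L / S² = 13 / 49 = 0.2653 ≈ 0.27.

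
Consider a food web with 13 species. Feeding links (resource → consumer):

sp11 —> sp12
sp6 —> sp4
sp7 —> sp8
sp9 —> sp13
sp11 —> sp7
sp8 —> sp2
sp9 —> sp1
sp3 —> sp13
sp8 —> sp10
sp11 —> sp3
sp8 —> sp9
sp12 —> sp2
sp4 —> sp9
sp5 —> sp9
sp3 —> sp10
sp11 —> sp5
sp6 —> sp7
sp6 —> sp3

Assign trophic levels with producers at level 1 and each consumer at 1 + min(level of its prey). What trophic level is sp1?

Trophic level 4

sp11 is a producer → level 1.
sp5 eats sp11 → level 2.
sp9 eats sp5 → level 3.
sp1 eats sp9 → level 4.
No prey of sp1 is below level 3, so 4 is the minimum.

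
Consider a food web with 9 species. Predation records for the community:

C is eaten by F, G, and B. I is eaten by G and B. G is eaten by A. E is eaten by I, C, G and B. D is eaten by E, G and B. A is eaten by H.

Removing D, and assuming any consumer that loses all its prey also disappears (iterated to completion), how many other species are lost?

8

Remove D.
Round 1: E (all prey gone) → extinct.
Round 2: C (all prey gone), I (all prey gone) → extinct.
Round 3: F (all prey gone), G (all prey gone), B (all prey gone) → extinct.
Round 4: A (all prey gone) → extinct.
Round 5: H (all prey gone) → extinct.
No further losses. Total secondary extinctions: 8.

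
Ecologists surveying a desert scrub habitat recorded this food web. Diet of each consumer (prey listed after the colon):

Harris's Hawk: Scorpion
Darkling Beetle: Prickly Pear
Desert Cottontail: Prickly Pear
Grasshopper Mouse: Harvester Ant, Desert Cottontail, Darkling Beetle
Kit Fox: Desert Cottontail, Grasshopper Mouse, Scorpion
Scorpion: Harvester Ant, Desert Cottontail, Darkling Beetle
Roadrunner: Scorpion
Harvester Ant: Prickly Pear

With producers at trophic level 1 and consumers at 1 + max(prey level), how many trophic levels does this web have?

4

Producers (level 1): Prickly Pear.
Prickly Pear → Harvester Ant → Scorpion → Harris's Hawk gives Harris's Hawk level 4.
No species has a prey at level 4, so no species reaches level 5.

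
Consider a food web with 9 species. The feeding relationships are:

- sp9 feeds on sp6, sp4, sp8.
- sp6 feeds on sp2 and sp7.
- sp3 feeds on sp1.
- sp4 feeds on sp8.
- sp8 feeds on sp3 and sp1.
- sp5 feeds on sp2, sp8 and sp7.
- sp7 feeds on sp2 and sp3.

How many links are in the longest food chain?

4 links

One longest chain: sp1 → sp3 → sp7 → sp6 → sp9.
It has 5 species and 4 links.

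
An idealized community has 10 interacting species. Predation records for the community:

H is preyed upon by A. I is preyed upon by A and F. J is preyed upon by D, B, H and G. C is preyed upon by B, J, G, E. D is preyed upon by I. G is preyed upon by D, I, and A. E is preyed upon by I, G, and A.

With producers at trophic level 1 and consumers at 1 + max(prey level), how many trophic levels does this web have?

Producers (level 1): C.
C → J → G → D → I → A gives A level 6.
No species has a prey at level 6, so no species reaches level 7.

6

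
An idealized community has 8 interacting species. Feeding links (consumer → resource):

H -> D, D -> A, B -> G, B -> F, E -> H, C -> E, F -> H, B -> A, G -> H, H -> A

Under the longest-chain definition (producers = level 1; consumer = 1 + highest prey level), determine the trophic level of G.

A is a producer → level 1.
D eats A → level 2.
H eats D (level 2); other prey at levels: A 1 → level 3.
G eats H → level 4.

Trophic level 4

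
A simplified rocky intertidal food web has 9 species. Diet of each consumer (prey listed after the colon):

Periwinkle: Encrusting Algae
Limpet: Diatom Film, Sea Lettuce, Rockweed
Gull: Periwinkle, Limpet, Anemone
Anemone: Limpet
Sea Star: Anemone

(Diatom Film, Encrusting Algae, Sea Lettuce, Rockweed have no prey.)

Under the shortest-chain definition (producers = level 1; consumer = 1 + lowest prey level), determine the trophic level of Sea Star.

Diatom Film is a producer → level 1.
Limpet eats Diatom Film → level 2.
Anemone eats Limpet → level 3.
Sea Star eats Anemone → level 4.
No prey of Sea Star is below level 3, so 4 is the minimum.

Trophic level 4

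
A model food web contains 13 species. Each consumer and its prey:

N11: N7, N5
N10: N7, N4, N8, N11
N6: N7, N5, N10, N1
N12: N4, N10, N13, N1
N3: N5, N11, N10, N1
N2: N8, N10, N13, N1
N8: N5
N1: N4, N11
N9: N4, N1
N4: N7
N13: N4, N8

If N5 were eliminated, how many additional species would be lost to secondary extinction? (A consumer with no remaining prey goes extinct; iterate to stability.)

1

Remove N5.
Round 1: N8 (all prey gone) → extinct.
No further losses. Total secondary extinctions: 1.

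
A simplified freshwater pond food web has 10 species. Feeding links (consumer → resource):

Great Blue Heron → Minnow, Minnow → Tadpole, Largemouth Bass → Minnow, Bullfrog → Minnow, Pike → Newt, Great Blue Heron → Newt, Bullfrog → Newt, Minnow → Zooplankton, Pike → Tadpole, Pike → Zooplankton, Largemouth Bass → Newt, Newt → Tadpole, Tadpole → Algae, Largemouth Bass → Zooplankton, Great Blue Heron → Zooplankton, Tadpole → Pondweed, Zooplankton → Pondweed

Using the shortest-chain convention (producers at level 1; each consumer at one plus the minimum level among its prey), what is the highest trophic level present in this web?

Producers (level 1): Pondweed, Algae.
Following each consumer down to its lowest-level prey: Pondweed → Tadpole → Minnow → Bullfrog (levels 1 through 4).
All prey of Bullfrog (Minnow 3, Newt 3) are at level 3 or above, so Bullfrog is at level 1 + 3 = 4.
Every consumer has at least one prey at level 3 or below, so none exceeds level 4.

4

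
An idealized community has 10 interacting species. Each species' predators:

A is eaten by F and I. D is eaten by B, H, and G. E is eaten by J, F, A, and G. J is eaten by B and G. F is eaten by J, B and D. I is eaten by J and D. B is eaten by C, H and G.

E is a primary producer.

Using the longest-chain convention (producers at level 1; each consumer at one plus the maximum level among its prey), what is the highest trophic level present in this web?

6

Producers (level 1): E.
E → A → F → J → B → G gives G level 6.
No species has a prey at level 6, so no species reaches level 7.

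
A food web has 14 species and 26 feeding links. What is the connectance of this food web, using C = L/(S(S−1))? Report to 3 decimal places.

The web has S = 14 species and L = 26 feeding links.
C = L / (S(S−1)) = 26 / 182 = 0.1429 ≈ 0.143.

C = 0.143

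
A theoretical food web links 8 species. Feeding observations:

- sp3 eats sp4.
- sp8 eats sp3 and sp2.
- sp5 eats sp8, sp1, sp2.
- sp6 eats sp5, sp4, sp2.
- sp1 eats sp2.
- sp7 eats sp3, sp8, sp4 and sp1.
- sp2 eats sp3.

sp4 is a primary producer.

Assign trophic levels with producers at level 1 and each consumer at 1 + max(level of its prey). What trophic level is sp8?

sp4 is a producer → level 1.
sp3 eats sp4 → level 2.
sp2 eats sp3 → level 3.
sp8 eats sp2 (level 3); other prey at levels: sp3 2 → level 4.

Trophic level 4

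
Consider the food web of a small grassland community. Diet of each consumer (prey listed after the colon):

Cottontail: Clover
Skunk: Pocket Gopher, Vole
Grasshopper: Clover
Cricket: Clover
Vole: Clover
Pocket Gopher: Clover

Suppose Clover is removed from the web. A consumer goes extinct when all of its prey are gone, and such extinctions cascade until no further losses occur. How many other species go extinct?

Remove Clover.
Round 1: Pocket Gopher (all prey gone), Cottontail (all prey gone), Vole (all prey gone), Grasshopper (all prey gone), Cricket (all prey gone) → extinct.
Round 2: Skunk (all prey gone) → extinct.
No further losses. Total secondary extinctions: 6.

6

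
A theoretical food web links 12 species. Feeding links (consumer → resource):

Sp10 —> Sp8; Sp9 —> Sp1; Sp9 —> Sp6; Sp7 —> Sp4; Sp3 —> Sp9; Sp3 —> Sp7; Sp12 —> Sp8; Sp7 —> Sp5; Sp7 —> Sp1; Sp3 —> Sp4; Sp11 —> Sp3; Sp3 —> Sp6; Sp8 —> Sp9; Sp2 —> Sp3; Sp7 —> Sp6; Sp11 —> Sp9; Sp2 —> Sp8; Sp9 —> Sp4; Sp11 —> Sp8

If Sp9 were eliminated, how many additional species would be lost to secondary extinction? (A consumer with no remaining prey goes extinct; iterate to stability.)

Remove Sp9.
Round 1: Sp8 (all prey gone) → extinct.
Round 2: Sp12 (all prey gone), Sp10 (all prey gone) → extinct.
No further losses. Total secondary extinctions: 3.

3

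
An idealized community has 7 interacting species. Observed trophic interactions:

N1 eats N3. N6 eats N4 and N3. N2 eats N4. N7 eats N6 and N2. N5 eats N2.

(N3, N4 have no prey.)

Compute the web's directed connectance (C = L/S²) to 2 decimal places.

The web has S = 7 species and L = 7 feeding links.
C = L / S² = 7 / 49 = 0.1429 ≈ 0.14.

C = 0.14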